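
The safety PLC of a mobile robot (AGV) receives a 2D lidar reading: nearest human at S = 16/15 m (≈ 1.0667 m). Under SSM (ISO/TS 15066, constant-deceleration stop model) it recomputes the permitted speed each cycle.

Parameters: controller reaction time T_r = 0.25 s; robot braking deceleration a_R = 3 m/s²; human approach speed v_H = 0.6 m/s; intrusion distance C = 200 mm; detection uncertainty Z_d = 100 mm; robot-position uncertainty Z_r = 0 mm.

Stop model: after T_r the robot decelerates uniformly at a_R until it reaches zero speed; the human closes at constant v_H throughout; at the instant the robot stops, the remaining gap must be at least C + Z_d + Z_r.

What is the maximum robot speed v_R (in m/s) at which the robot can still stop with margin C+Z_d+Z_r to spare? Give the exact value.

v_R_max = 1 m/s = 1.0000 m/s

at the boundary: (1/6)·v² + (9/20)·v + (-37/60) = 0
  disc = (9/20)² − 4·(1/6)·(-37/60) = 2209/3600 ; √disc = 47/60
  v_R = (−(9/20) + 47/60) / (2·(1/6)) = 1 m/s
check:
stop time T_s = 1/3 = 0.3333 s
robot in T_r: 1.0000·0.2500 = 0.2500 m
braking distance = 1.0000²/(2·3.0000) = 0.1667 m
human over T_r+T_s: 0.6000·(0.2500+0.3333) = 0.3500 m
C+Z_d+Z_r = 0.2000+0.1000+0.0000 = 0.3000 m
sum ≈ 0.2500+0.1667+0.3500+0.3000 ≈ 1.0667 m = S ✓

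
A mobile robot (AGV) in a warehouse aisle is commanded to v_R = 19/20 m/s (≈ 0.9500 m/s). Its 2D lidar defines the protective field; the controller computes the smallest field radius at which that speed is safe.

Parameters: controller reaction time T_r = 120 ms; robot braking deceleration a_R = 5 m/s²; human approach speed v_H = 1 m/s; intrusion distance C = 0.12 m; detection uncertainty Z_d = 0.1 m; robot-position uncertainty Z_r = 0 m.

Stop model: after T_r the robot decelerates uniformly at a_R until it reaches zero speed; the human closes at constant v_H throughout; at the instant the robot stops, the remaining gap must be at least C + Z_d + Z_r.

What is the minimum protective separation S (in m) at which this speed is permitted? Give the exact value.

S_min = 2937/4000 m = 0.7342 m

stop time T_s = (19/20)/5 = 0.1900 s
robot in T_r: 0.9500·0.1200 = 0.1140 m
braking distance = 0.9500²/(2·5.0000) = 0.0902 m
human closes 1.0000·0.3100 = 0.3100 m
margins: 0.1200+0.1000+0.0000 = 0.2200 m
S_min ≈ 0.1140+0.0902+0.3100+0.2200  ⇒  S_min = 2937/4000 m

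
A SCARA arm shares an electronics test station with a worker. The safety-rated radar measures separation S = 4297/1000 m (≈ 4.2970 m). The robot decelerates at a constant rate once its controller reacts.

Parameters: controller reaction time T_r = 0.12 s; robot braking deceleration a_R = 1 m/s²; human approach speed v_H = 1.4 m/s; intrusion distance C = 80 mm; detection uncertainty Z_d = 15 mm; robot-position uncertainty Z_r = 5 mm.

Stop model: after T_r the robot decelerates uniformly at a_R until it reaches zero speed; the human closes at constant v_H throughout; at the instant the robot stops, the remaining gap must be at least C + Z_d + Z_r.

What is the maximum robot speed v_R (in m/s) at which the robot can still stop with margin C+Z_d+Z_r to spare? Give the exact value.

v_R_max = 17/10 m/s = 1.7000 m/s

at the boundary: (1/2)·v² + (38/25)·v + (-4029/1000) = 0
  disc = (38/25)² − 4·(1/2)·(-4029/1000) = 25921/2500 ; √disc = 161/50
  v_R = (−(38/25) + 161/50) / (2·(1/2)) = 17/10 m/s
check:
T_s = v_R/a_R = (17/10)/1 = 1.7000 s
robot covers v_R·T_r = 1.7000·0.1200 = 0.2040 m before braking
robot covers 1.7000·1.7000 − ½·1.0000·1.7000² = 1.4450 m while stopping
human over T_r+T_s: 1.4000·(0.1200+1.7000) = 2.5480 m
residual clearance needed = 0.0800+0.0150+0.0050 = 0.1000 m
sum ≈ 0.2040+1.4450+2.5480+0.1000 ≈ 4.2970 m = S ✓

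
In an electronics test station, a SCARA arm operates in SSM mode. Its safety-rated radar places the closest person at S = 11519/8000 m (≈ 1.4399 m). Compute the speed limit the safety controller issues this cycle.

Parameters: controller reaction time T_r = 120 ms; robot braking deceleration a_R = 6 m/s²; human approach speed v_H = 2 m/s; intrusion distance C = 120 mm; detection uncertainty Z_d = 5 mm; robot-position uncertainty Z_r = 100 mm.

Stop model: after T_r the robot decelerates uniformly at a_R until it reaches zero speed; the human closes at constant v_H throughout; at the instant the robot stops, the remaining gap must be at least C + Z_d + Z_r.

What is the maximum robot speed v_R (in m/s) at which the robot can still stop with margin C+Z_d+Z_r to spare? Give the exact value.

v_R_max = 33/20 m/s = 1.6500 m/s

collect terms ⇒ (1/12)·v_R² + (34/75)·v_R + (-7799/8000) = 0
  disc = (34/75)² − 4·(1/12)·(-7799/8000) = 190969/360000 ; √disc = 437/600
  v_R = (−(34/75) + 437/600) / (2·(1/12)) = 33/20 m/s
check:
stop time T_s = (33/20)/6 = 0.2750 s
reaction-phase robot travel = 1.6500·0.1200 = 0.1980 m
robot covers 1.6500·0.2750 − ½·6.0000·0.2750² = 0.2269 m while stopping
human over T_r+T_s: 2.0000·(0.1200+0.2750) = 0.7900 m
margins: 0.1200+0.0050+0.1000 = 0.2250 m
sum ≈ 0.1980+0.2269+0.7900+0.2250 ≈ 1.4399 m = S ✓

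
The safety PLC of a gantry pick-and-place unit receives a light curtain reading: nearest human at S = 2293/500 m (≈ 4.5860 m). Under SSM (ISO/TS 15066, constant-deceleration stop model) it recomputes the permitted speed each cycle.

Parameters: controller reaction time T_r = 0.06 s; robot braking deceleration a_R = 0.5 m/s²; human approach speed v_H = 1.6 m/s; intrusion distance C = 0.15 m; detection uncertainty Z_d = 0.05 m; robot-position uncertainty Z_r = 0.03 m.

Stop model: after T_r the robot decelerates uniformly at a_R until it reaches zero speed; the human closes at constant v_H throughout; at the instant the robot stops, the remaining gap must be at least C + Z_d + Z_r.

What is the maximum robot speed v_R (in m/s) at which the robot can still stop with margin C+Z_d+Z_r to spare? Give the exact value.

collect terms ⇒ (1)·v_R² + (163/50)·v_R + (-213/50) = 0
  disc = (163/50)² − 4·(1)·(-213/50) = 69169/2500 ; √disc = 263/50
  v_R = (−(163/50) + 263/50) / (2·(1)) = 1 m/s
check:
braking lasts T_s = 1/(1/2) = 2.0000 s
robot in T_r: 1.0000·0.0600 = 0.0600 m
robot covers 1.0000·2.0000 − ½·0.5000·2.0000² = 1.0000 m while stopping
person approaches 1.6000·(0.0600+2.0000) = 3.2960 m
residual clearance needed = 0.1500+0.0500+0.0300 = 0.2300 m
sum ≈ 0.0600+1.0000+3.2960+0.2300 ≈ 4.5860 m = S ✓

v_R_max = 1 m/s = 1.0000 m/s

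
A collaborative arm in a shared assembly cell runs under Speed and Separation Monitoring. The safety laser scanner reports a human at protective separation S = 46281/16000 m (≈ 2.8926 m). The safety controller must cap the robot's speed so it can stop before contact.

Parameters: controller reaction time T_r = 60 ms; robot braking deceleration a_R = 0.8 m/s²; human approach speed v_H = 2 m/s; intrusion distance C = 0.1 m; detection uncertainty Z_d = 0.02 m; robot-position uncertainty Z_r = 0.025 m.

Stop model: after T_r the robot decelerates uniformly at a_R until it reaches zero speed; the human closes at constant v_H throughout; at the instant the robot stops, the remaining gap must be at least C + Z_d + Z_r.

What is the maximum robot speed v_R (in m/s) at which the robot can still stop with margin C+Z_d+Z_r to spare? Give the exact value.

v_R_max = 17/20 m/s = 0.8500 m/s

collect terms ⇒ (5/8)·v_R² + (64/25)·v_R + (-42041/16000) = 0
  disc = (64/25)² − 4·(5/8)·(-42041/16000) = 2099601/160000 ; √disc = 1449/400
  v_R = (−(64/25) + 1449/400) / (2·(5/8)) = 17/20 m/s
check:
stop time T_s = (17/20)/(4/5) = 1.0625 s
reaction-phase robot travel = 0.8500·0.0600 = 0.0510 m
braking distance = 0.8500²/(2·0.8000) = 0.4516 m
person approaches 2.0000·(0.0600+1.0625) = 2.2450 m
C+Z_d+Z_r = 0.1000+0.0200+0.0250 = 0.1450 m
sum ≈ 0.0510+0.4516+2.2450+0.1450 ≈ 2.8926 m = S ✓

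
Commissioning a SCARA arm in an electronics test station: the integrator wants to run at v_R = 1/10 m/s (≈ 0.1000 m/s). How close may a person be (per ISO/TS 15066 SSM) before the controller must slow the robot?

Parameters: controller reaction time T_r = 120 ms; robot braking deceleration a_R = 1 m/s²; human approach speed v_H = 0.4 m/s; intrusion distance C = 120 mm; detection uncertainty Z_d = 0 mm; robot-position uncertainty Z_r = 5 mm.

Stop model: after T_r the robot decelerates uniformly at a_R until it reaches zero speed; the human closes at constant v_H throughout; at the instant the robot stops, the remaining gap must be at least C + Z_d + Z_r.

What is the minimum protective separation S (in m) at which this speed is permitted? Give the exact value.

S_min = 23/100 m = 0.2300 m

T_s = v_R/a_R = (1/10)/1 = 0.1000 s
robot in T_r: 0.1000·0.1200 = 0.0120 m
braking distance = 0.1000²/(2·1.0000) = 0.0050 m
human closes 0.4000·0.2200 = 0.0880 m
C+Z_d+Z_r = 0.1200+0.0000+0.0050 = 0.1250 m
S_min ≈ 0.0120+0.0050+0.0880+0.1250  ⇒  S_min = 23/100 m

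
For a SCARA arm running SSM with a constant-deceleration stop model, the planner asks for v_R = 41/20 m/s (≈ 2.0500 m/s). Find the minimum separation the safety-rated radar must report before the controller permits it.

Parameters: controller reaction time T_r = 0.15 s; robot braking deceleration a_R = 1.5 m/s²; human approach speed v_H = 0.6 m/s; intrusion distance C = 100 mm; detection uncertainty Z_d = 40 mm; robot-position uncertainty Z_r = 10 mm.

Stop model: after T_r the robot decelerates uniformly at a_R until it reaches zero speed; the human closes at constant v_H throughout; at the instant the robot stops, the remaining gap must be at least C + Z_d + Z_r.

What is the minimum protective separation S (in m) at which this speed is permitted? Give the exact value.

S_min = 1661/600 m = 2.7683 m

stop time T_s = (41/20)/(3/2) = 1.3667 s
robot covers v_R·T_r = 2.0500·0.1500 = 0.3075 m before braking
robot covers 2.0500·1.3667 − ½·1.5000·1.3667² = 1.4008 m while stopping
person approaches 0.6000·(0.1500+1.3667) = 0.9100 m
margins: 0.1000+0.0400+0.0100 = 0.1500 m
S_min ≈ 0.3075+1.4008+0.9100+0.1500  ⇒  S_min = 1661/600 m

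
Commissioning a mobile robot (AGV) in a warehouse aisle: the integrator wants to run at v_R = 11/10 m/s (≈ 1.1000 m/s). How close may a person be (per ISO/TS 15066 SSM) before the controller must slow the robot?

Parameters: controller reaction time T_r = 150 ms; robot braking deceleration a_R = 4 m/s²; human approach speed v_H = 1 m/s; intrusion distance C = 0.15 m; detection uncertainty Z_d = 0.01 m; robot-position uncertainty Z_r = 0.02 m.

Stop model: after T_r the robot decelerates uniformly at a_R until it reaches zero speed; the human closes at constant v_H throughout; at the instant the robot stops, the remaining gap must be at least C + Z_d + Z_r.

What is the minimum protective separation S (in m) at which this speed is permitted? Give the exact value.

S_min = 737/800 m = 0.9213 m

stop time T_s = (11/10)/4 = 0.2750 s
robot covers v_R·T_r = 1.1000·0.1500 = 0.1650 m before braking
braking distance = 1.1000²/(2·4.0000) = 0.1512 m
person approaches 1.0000·(0.1500+0.2750) = 0.4250 m
C+Z_d+Z_r = 0.1500+0.0100+0.0200 = 0.1800 m
S_min ≈ 0.1650+0.1512+0.4250+0.1800  ⇒  S_min = 737/800 m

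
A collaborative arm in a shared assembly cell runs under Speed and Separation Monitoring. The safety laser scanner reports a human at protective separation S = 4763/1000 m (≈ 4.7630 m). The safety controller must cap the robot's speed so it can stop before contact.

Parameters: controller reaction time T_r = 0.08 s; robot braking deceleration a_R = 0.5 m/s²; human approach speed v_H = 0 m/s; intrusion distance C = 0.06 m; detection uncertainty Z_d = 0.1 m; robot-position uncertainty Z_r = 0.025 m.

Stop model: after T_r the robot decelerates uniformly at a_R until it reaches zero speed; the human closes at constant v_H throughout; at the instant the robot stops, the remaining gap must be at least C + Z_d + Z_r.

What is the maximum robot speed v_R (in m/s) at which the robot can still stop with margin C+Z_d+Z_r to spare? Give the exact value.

v_R_max = 21/10 m/s = 2.1000 m/s

collect terms ⇒ (1)·v_R² + (2/25)·v_R + (-2289/500) = 0
  disc = (2/25)² − 4·(1)·(-2289/500) = 11449/625 ; √disc = 107/25
  v_R = (−(2/25) + 107/25) / (2·(1)) = 21/10 m/s
check:
stop time T_s = (21/10)/(1/2) = 4.2000 s
robot in T_r: 2.1000·0.0800 = 0.1680 m
robot under decel: 2.1000²/(2·0.5000) = 4.4100 m
human over T_r+T_s: 0.0000·(0.0800+4.2000) = 0.0000 m
margins: 0.0600+0.1000+0.0250 = 0.1850 m
sum ≈ 0.1680+4.4100+0.0000+0.1850 ≈ 4.7630 m = S ✓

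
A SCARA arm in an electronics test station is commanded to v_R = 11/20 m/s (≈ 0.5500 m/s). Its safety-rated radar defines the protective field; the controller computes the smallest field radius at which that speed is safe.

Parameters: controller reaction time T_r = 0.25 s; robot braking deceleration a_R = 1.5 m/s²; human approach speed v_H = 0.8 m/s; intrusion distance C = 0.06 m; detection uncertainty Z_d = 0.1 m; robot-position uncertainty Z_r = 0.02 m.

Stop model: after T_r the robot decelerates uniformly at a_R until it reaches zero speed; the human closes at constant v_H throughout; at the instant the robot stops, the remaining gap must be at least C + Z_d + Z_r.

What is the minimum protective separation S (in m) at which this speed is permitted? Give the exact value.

S_min = 547/600 m = 0.9117 m

stop time T_s = (11/20)/(3/2) = 0.3667 s
reaction-phase robot travel = 0.5500·0.2500 = 0.1375 m
robot covers 0.5500·0.3667 − ½·1.5000·0.3667² = 0.1008 m while stopping
human over T_r+T_s: 0.8000·(0.2500+0.3667) = 0.4933 m
margins: 0.0600+0.1000+0.0200 = 0.1800 m
S_min ≈ 0.1375+0.1008+0.4933+0.1800  ⇒  S_min = 547/600 m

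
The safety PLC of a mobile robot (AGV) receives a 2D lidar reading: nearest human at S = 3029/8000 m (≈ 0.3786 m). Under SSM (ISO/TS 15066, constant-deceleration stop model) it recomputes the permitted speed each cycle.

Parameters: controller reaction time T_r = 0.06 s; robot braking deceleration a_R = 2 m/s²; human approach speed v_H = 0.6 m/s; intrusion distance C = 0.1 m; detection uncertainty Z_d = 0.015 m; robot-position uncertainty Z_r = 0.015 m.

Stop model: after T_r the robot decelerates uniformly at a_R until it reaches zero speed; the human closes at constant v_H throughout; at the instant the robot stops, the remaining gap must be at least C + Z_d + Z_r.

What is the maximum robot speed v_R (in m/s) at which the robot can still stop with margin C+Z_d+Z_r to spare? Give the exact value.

v_R_max = 9/20 m/s = 0.4500 m/s

quadratic (1/4)·v² + (9/25)·v + (-1701/8000) = 0
  disc = (9/25)² − 4·(1/4)·(-1701/8000) = 13689/40000 ; √disc = 117/200
  v_R = (−(9/25) + 117/200) / (2·(1/4)) = 9/20 m/s
check:
braking lasts T_s = (9/20)/2 = 0.2250 s
robot covers v_R·T_r = 0.4500·0.0600 = 0.0270 m before braking
robot under decel: 0.4500²/(2·2.0000) = 0.0506 m
person approaches 0.6000·(0.0600+0.2250) = 0.1710 m
C+Z_d+Z_r = 0.1000+0.0150+0.0150 = 0.1300 m
sum ≈ 0.0270+0.0506+0.1710+0.1300 ≈ 0.3786 m = S ✓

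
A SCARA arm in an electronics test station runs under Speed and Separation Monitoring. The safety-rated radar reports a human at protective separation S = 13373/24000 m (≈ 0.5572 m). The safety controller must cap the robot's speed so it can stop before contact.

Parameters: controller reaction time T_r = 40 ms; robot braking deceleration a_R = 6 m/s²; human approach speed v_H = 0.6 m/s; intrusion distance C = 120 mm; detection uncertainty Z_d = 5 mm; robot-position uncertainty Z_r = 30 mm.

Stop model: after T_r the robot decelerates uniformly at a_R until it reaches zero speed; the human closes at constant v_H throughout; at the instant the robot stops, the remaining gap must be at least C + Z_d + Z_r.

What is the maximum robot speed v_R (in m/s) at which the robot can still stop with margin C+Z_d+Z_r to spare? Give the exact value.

v_R_max = 29/20 m/s = 1.4500 m/s

at the boundary: (1/12)·v² + (7/50)·v + (-9077/24000) = 0
  disc = (7/50)² − 4·(1/12)·(-9077/24000) = 52441/360000 ; √disc = 229/600
  v_R = (−(7/50) + 229/600) / (2·(1/12)) = 29/20 m/s
check:
stop time T_s = (29/20)/6 = 0.2417 s
robot covers v_R·T_r = 1.4500·0.0400 = 0.0580 m before braking
robot under decel: 1.4500²/(2·6.0000) = 0.1752 m
person approaches 0.6000·(0.0400+0.2417) = 0.1690 m
C+Z_d+Z_r = 0.1200+0.0050+0.0300 = 0.1550 m
sum ≈ 0.0580+0.1752+0.1690+0.1550 ≈ 0.5572 m = S ✓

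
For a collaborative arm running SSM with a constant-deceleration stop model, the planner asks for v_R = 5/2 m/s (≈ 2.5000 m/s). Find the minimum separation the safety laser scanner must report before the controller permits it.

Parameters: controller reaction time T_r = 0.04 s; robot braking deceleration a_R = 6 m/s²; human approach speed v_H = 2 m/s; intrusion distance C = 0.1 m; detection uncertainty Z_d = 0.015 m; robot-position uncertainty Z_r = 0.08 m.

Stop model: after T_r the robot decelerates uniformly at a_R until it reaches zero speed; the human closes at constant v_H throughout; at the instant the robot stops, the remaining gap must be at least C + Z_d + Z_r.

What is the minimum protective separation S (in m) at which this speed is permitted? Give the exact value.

S_min = 83/48 m = 1.7292 m

braking lasts T_s = (5/2)/6 = 0.4167 s
reaction-phase robot travel = 2.5000·0.0400 = 0.1000 m
robot under decel: 2.5000²/(2·6.0000) = 0.5208 m
person approaches 2.0000·(0.0400+0.4167) = 0.9133 m
C+Z_d+Z_r = 0.1000+0.0150+0.0800 = 0.1950 m
S_min ≈ 0.1000+0.5208+0.9133+0.1950  ⇒  S_min = 83/48 m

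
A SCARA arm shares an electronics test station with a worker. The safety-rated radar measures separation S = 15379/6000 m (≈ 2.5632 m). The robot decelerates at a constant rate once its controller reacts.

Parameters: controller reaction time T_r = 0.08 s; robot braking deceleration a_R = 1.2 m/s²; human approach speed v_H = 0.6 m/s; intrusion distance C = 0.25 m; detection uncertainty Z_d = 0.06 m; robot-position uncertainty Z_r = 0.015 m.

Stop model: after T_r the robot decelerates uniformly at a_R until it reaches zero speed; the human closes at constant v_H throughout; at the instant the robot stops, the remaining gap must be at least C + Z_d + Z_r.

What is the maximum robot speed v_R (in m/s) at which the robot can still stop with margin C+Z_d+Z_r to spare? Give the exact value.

quadratic (5/12)·v² + (29/50)·v + (-13141/6000) = 0
  disc = (29/50)² − 4·(5/12)·(-13141/6000) = 358801/90000 ; √disc = 599/300
  v_R = (−(29/50) + 599/300) / (2·(5/12)) = 17/10 m/s
check:
T_s = v_R/a_R = (17/10)/(6/5) = 1.4167 s
robot covers v_R·T_r = 1.7000·0.0800 = 0.1360 m before braking
braking distance = 1.7000²/(2·1.2000) = 1.2042 m
human over T_r+T_s: 0.6000·(0.0800+1.4167) = 0.8980 m
residual clearance needed = 0.2500+0.0600+0.0150 = 0.3250 m
sum ≈ 0.1360+1.2042+0.8980+0.3250 ≈ 2.5632 m = S ✓

v_R_max = 17/10 m/s = 1.7000 m/s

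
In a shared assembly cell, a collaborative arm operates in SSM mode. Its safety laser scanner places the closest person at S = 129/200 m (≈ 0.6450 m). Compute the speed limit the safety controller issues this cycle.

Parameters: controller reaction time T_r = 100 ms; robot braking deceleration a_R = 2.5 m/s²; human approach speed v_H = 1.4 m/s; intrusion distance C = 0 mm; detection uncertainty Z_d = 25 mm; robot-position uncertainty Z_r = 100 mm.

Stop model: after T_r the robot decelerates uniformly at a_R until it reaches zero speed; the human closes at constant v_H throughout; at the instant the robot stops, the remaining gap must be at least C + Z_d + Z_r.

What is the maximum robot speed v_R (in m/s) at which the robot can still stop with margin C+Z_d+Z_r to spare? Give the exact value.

v_R_max = 1/2 m/s = 0.5000 m/s

at the boundary: (1/5)·v² + (33/50)·v + (-19/50) = 0
  disc = (33/50)² − 4·(1/5)·(-19/50) = 1849/2500 ; √disc = 43/50
  v_R = (−(33/50) + 43/50) / (2·(1/5)) = 1/2 m/s
check:
stop time T_s = (1/2)/(5/2) = 0.2000 s
robot in T_r: 0.5000·0.1000 = 0.0500 m
robot covers 0.5000·0.2000 − ½·2.5000·0.2000² = 0.0500 m while stopping
human over T_r+T_s: 1.4000·(0.1000+0.2000) = 0.4200 m
residual clearance needed = 0.0000+0.0250+0.1000 = 0.1250 m
sum ≈ 0.0500+0.0500+0.4200+0.1250 ≈ 0.6450 m = S ✓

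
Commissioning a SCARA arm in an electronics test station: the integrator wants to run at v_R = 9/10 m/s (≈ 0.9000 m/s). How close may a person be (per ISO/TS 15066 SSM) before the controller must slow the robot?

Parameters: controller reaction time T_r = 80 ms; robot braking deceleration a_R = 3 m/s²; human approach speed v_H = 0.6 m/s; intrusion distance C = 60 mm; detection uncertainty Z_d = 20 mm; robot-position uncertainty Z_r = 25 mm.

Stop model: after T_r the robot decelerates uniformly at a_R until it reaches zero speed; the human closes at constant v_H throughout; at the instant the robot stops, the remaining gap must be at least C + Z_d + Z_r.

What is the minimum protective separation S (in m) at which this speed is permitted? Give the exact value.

S_min = 27/50 m = 0.5400 m

stop time T_s = (9/10)/3 = 0.3000 s
reaction-phase robot travel = 0.9000·0.0800 = 0.0720 m
robot covers 0.9000·0.3000 − ½·3.0000·0.3000² = 0.1350 m while stopping
human over T_r+T_s: 0.6000·(0.0800+0.3000) = 0.2280 m
C+Z_d+Z_r = 0.0600+0.0200+0.0250 = 0.1050 m
S_min ≈ 0.0720+0.1350+0.2280+0.1050  ⇒  S_min = 27/50 m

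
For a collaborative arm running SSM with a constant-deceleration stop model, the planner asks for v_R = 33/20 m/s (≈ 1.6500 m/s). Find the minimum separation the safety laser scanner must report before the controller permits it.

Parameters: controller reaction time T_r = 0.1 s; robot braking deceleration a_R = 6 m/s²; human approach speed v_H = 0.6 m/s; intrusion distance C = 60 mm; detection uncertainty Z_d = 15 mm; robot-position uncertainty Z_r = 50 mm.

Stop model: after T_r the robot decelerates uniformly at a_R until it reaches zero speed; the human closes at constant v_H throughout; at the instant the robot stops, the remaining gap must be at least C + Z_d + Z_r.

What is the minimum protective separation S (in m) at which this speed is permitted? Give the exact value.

braking lasts T_s = (33/20)/6 = 0.2750 s
robot in T_r: 1.6500·0.1000 = 0.1650 m
robot covers 1.6500·0.2750 − ½·6.0000·0.2750² = 0.2269 m while stopping
person approaches 0.6000·(0.1000+0.2750) = 0.2250 m
margins: 0.0600+0.0150+0.0500 = 0.1250 m
S_min ≈ 0.1650+0.2269+0.2250+0.1250  ⇒  S_min = 1187/1600 m

S_min = 1187/1600 m = 0.7419 m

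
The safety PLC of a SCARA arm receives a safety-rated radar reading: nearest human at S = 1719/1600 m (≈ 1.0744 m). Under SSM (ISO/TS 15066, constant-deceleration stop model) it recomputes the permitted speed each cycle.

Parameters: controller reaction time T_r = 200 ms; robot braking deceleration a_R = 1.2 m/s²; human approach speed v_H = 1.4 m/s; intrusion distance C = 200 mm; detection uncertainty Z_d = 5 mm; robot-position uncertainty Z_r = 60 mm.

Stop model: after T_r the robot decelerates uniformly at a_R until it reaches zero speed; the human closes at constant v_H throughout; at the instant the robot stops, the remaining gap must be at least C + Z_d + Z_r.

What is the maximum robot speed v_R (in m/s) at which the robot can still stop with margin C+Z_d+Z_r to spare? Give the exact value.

collect terms ⇒ (5/12)·v_R² + (41/30)·v_R + (-847/1600) = 0
  disc = (41/30)² − 4·(5/12)·(-847/1600) = 39601/14400 ; √disc = 199/120
  v_R = (−(41/30) + 199/120) / (2·(5/12)) = 7/20 m/s
check:
T_s = v_R/a_R = (7/20)/(6/5) = 0.2917 s
robot covers v_R·T_r = 0.3500·0.2000 = 0.0700 m before braking
robot covers 0.3500·0.2917 − ½·1.2000·0.2917² = 0.0510 m while stopping
person approaches 1.4000·(0.2000+0.2917) = 0.6883 m
margins: 0.2000+0.0050+0.0600 = 0.2650 m
sum ≈ 0.0700+0.0510+0.6883+0.2650 ≈ 1.0744 m = S ✓

v_R_max = 7/20 m/s = 0.3500 m/s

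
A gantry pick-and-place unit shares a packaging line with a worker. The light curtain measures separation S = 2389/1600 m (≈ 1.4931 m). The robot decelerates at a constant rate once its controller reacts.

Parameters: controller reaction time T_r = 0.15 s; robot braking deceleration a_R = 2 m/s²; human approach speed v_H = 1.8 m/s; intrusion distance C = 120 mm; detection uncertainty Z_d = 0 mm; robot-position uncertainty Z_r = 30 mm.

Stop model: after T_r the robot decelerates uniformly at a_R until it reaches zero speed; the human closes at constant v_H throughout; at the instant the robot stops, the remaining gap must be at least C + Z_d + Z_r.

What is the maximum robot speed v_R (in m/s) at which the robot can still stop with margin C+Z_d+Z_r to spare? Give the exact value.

v_R_max = 17/20 m/s = 0.8500 m/s

quadratic (1/4)·v² + (21/20)·v + (-1717/1600) = 0
  disc = (21/20)² − 4·(1/4)·(-1717/1600) = 3481/1600 ; √disc = 59/40
  v_R = (−(21/20) + 59/40) / (2·(1/4)) = 17/20 m/s
check:
T_s = v_R/a_R = (17/20)/2 = 0.4250 s
robot covers v_R·T_r = 0.8500·0.1500 = 0.1275 m before braking
robot under decel: 0.8500²/(2·2.0000) = 0.1806 m
human closes 1.8000·0.5750 = 1.0350 m
residual clearance needed = 0.1200+0.0000+0.0300 = 0.1500 m
sum ≈ 0.1275+0.1806+1.0350+0.1500 ≈ 1.4931 m = S ✓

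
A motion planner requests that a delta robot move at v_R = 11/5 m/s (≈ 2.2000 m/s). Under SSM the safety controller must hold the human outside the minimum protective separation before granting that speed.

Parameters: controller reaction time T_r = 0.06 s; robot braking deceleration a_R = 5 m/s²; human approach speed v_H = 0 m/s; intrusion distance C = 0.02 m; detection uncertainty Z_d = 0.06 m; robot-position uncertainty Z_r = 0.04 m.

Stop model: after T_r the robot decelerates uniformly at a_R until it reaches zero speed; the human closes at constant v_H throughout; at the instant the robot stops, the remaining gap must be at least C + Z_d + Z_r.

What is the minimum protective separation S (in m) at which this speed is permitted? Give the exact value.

S_min = 92/125 m = 0.7360 m

stop time T_s = (11/5)/5 = 0.4400 s
robot covers v_R·T_r = 2.2000·0.0600 = 0.1320 m before braking
robot under decel: 2.2000²/(2·5.0000) = 0.4840 m
person approaches 0.0000·(0.0600+0.4400) = 0.0000 m
C+Z_d+Z_r = 0.0200+0.0600+0.0400 = 0.1200 m
S_min ≈ 0.1320+0.4840+0.0000+0.1200  ⇒  S_min = 92/125 m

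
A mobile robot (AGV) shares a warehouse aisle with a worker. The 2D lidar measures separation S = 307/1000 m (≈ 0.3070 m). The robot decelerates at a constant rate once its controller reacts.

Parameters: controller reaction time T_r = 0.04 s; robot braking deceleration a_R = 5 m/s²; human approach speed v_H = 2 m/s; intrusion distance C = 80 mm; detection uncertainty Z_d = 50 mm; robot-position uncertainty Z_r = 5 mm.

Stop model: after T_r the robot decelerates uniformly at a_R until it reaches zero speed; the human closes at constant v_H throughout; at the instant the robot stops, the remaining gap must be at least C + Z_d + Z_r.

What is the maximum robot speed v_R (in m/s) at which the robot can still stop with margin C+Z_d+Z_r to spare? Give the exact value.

quadratic (1/10)·v² + (11/25)·v + (-23/250) = 0
  disc = (11/25)² − 4·(1/10)·(-23/250) = 144/625 ; √disc = 12/25
  v_R = (−(11/25) + 12/25) / (2·(1/10)) = 1/5 m/s
check:
stop time T_s = (1/5)/5 = 0.0400 s
robot covers v_R·T_r = 0.2000·0.0400 = 0.0080 m before braking
robot covers 0.2000·0.0400 − ½·5.0000·0.0400² = 0.0040 m while stopping
human over T_r+T_s: 2.0000·(0.0400+0.0400) = 0.1600 m
margins: 0.0800+0.0500+0.0050 = 0.1350 m
sum ≈ 0.0080+0.0040+0.1600+0.1350 ≈ 0.3070 m = S ✓

v_R_max = 1/5 m/s = 0.2000 m/s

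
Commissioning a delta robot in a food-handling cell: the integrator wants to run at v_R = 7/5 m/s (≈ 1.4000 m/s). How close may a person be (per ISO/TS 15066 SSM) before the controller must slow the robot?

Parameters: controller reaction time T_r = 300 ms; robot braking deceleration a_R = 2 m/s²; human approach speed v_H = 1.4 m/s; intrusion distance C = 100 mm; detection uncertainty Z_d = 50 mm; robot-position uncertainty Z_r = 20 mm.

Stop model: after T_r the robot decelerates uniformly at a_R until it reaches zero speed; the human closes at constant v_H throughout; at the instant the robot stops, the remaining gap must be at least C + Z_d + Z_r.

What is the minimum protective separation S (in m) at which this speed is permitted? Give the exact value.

T_s = v_R/a_R = (7/5)/2 = 0.7000 s
robot covers v_R·T_r = 1.4000·0.3000 = 0.4200 m before braking
braking distance = 1.4000²/(2·2.0000) = 0.4900 m
human closes 1.4000·1.0000 = 1.4000 m
C+Z_d+Z_r = 0.1000+0.0500+0.0200 = 0.1700 m
S_min ≈ 0.4200+0.4900+1.4000+0.1700  ⇒  S_min = 62/25 m

S_min = 62/25 m = 2.4800 m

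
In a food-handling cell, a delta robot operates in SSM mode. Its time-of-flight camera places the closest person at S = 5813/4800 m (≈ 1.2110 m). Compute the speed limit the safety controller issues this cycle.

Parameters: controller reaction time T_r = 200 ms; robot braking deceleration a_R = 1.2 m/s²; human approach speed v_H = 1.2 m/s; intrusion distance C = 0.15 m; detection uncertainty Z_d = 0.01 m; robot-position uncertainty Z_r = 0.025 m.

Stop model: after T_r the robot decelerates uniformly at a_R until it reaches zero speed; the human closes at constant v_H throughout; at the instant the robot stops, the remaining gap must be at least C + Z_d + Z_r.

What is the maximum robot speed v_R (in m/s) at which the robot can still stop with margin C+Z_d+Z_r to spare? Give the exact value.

quadratic (5/12)·v² + (6/5)·v + (-3773/4800) = 0
  disc = (6/5)² − 4·(5/12)·(-3773/4800) = 39601/14400 ; √disc = 199/120
  v_R = (−(6/5) + 199/120) / (2·(5/12)) = 11/20 m/s
check:
T_s = v_R/a_R = (11/20)/(6/5) = 0.4583 s
robot in T_r: 0.5500·0.2000 = 0.1100 m
robot under decel: 0.5500²/(2·1.2000) = 0.1260 m
person approaches 1.2000·(0.2000+0.4583) = 0.7900 m
margins: 0.1500+0.0100+0.0250 = 0.1850 m
sum ≈ 0.1100+0.1260+0.7900+0.1850 ≈ 1.2110 m = S ✓

v_R_max = 11/20 m/s = 0.5500 m/s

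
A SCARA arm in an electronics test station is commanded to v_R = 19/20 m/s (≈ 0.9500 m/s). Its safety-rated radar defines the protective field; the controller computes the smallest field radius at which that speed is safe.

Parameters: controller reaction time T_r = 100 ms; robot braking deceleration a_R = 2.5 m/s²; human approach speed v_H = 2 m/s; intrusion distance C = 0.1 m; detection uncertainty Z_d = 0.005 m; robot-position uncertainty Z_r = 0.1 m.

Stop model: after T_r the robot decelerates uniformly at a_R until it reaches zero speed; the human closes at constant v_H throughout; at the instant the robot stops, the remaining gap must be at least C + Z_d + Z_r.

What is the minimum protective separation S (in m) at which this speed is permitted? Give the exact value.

S_min = 2881/2000 m = 1.4405 m

braking lasts T_s = (19/20)/(5/2) = 0.3800 s
reaction-phase robot travel = 0.9500·0.1000 = 0.0950 m
robot covers 0.9500·0.3800 − ½·2.5000·0.3800² = 0.1805 m while stopping
human over T_r+T_s: 2.0000·(0.1000+0.3800) = 0.9600 m
margins: 0.1000+0.0050+0.1000 = 0.2050 m
S_min ≈ 0.0950+0.1805+0.9600+0.2050  ⇒  S_min = 2881/2000 m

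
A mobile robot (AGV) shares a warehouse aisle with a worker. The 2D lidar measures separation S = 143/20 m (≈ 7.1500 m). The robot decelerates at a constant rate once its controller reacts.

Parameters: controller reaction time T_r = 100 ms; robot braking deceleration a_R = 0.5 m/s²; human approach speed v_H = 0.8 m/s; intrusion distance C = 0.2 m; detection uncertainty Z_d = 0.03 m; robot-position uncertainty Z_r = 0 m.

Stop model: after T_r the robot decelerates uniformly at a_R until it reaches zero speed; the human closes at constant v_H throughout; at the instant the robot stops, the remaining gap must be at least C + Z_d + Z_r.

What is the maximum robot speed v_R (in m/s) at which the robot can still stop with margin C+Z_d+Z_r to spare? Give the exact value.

v_R_max = 19/10 m/s = 1.9000 m/s

collect terms ⇒ (1)·v_R² + (17/10)·v_R + (-171/25) = 0
  disc = (17/10)² − 4·(1)·(-171/25) = 121/4 ; √disc = 11/2
  v_R = (−(17/10) + 11/2) / (2·(1)) = 19/10 m/s
check:
braking lasts T_s = (19/10)/(1/2) = 3.8000 s
reaction-phase robot travel = 1.9000·0.1000 = 0.1900 m
robot under decel: 1.9000²/(2·0.5000) = 3.6100 m
human closes 0.8000·3.9000 = 3.1200 m
residual clearance needed = 0.2000+0.0300+0.0000 = 0.2300 m
sum ≈ 0.1900+3.6100+3.1200+0.2300 ≈ 7.1500 m = S ✓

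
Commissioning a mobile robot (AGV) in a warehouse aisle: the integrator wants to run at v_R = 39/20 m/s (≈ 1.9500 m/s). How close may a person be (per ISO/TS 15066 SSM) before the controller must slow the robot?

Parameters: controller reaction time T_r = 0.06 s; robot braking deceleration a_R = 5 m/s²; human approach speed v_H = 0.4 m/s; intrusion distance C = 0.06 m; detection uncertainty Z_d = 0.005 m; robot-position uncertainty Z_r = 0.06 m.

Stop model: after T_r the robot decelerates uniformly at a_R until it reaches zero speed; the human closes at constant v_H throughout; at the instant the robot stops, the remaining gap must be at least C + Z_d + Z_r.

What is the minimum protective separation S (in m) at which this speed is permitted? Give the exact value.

S_min = 3209/4000 m = 0.8023 m

T_s = v_R/a_R = (39/20)/5 = 0.3900 s
reaction-phase robot travel = 1.9500·0.0600 = 0.1170 m
robot covers 1.9500·0.3900 − ½·5.0000·0.3900² = 0.3802 m while stopping
human over T_r+T_s: 0.4000·(0.0600+0.3900) = 0.1800 m
residual clearance needed = 0.0600+0.0050+0.0600 = 0.1250 m
S_min ≈ 0.1170+0.3802+0.1800+0.1250  ⇒  S_min = 3209/4000 m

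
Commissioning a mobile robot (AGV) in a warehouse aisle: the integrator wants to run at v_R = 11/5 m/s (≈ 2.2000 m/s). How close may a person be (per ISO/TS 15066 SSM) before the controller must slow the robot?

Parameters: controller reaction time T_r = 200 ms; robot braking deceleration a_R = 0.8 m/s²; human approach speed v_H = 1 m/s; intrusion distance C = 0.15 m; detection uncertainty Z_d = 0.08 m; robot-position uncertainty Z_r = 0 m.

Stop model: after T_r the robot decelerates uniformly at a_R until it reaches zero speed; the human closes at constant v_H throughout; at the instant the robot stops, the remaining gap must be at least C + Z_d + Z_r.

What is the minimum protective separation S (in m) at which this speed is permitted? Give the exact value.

S_min = 1329/200 m = 6.6450 m

T_s = v_R/a_R = (11/5)/(4/5) = 2.7500 s
robot in T_r: 2.2000·0.2000 = 0.4400 m
robot under decel: 2.2000²/(2·0.8000) = 3.0250 m
human closes 1.0000·2.9500 = 2.9500 m
residual clearance needed = 0.1500+0.0800+0.0000 = 0.2300 m
S_min ≈ 0.4400+3.0250+2.9500+0.2300  ⇒  S_min = 1329/200 m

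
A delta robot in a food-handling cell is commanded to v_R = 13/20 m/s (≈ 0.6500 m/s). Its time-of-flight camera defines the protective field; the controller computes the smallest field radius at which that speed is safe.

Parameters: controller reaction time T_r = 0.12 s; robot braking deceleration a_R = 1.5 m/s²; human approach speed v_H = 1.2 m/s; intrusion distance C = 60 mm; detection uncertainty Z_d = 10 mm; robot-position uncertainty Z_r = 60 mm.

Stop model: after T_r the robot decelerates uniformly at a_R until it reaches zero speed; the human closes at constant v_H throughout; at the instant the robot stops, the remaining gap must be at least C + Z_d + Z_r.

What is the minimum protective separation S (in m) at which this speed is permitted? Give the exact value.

braking lasts T_s = (13/20)/(3/2) = 0.4333 s
robot in T_r: 0.6500·0.1200 = 0.0780 m
robot covers 0.6500·0.4333 − ½·1.5000·0.4333² = 0.1408 m while stopping
human closes 1.2000·0.5533 = 0.6640 m
C+Z_d+Z_r = 0.0600+0.0100+0.0600 = 0.1300 m
S_min ≈ 0.0780+0.1408+0.6640+0.1300  ⇒  S_min = 6077/6000 m

S_min = 6077/6000 m = 1.0128 m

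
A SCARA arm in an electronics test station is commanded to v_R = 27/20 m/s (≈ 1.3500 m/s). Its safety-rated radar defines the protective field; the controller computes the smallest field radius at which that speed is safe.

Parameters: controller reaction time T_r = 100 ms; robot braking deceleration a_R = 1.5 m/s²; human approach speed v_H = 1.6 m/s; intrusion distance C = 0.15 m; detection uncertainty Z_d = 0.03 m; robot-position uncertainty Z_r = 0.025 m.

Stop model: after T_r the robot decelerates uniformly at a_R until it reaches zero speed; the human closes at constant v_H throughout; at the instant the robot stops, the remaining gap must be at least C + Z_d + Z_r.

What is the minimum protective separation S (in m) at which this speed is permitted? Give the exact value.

stop time T_s = (27/20)/(3/2) = 0.9000 s
robot covers v_R·T_r = 1.3500·0.1000 = 0.1350 m before braking
robot under decel: 1.3500²/(2·1.5000) = 0.6075 m
person approaches 1.6000·(0.1000+0.9000) = 1.6000 m
C+Z_d+Z_r = 0.1500+0.0300+0.0250 = 0.2050 m
S_min ≈ 0.1350+0.6075+1.6000+0.2050  ⇒  S_min = 1019/400 m

S_min = 1019/400 m = 2.5475 m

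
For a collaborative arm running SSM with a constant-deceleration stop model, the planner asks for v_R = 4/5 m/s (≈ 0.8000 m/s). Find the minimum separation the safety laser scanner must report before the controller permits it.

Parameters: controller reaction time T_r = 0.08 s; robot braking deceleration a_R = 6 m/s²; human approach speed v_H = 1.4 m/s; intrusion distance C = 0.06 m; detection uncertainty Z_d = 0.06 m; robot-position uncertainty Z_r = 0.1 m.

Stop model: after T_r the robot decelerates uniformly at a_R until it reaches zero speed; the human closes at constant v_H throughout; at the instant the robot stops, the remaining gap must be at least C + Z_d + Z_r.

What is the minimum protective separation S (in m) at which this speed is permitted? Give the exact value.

braking lasts T_s = (4/5)/6 = 0.1333 s
robot covers v_R·T_r = 0.8000·0.0800 = 0.0640 m before braking
robot under decel: 0.8000²/(2·6.0000) = 0.0533 m
person approaches 1.4000·(0.0800+0.1333) = 0.2987 m
residual clearance needed = 0.0600+0.0600+0.1000 = 0.2200 m
S_min ≈ 0.0640+0.0533+0.2987+0.2200  ⇒  S_min = 159/250 m

S_min = 159/250 m = 0.6360 m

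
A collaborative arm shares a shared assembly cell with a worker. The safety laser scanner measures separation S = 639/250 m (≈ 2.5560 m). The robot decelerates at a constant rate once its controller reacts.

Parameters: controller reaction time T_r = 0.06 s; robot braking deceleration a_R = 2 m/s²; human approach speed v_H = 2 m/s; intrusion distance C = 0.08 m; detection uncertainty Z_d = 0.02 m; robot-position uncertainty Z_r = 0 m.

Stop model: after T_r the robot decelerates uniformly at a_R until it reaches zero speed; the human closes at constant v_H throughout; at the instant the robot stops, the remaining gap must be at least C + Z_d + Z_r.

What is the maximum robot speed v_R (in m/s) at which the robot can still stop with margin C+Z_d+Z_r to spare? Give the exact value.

v_R_max = 8/5 m/s = 1.6000 m/s

quadratic (1/4)·v² + (53/50)·v + (-292/125) = 0
  disc = (53/50)² − 4·(1/4)·(-292/125) = 8649/2500 ; √disc = 93/50
  v_R = (−(53/50) + 93/50) / (2·(1/4)) = 8/5 m/s
check:
stop time T_s = (8/5)/2 = 0.8000 s
reaction-phase robot travel = 1.6000·0.0600 = 0.0960 m
robot covers 1.6000·0.8000 − ½·2.0000·0.8000² = 0.6400 m while stopping
human over T_r+T_s: 2.0000·(0.0600+0.8000) = 1.7200 m
C+Z_d+Z_r = 0.0800+0.0200+0.0000 = 0.1000 m
sum ≈ 0.0960+0.6400+1.7200+0.1000 ≈ 2.5560 m = S ✓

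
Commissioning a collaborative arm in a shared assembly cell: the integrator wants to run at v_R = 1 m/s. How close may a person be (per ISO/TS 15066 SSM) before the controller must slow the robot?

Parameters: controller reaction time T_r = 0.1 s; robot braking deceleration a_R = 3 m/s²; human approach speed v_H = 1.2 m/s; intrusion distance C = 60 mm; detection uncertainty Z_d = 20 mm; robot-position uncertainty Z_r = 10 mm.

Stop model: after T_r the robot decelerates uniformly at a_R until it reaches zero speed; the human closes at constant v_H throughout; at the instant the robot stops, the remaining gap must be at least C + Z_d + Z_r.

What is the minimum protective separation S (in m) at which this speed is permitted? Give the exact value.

S_min = 263/300 m = 0.8767 m

T_s = v_R/a_R = 1/3 = 0.3333 s
robot in T_r: 1.0000·0.1000 = 0.1000 m
robot under decel: 1.0000²/(2·3.0000) = 0.1667 m
human over T_r+T_s: 1.2000·(0.1000+0.3333) = 0.5200 m
C+Z_d+Z_r = 0.0600+0.0200+0.0100 = 0.0900 m
S_min ≈ 0.1000+0.1667+0.5200+0.0900  ⇒  S_min = 263/300 m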